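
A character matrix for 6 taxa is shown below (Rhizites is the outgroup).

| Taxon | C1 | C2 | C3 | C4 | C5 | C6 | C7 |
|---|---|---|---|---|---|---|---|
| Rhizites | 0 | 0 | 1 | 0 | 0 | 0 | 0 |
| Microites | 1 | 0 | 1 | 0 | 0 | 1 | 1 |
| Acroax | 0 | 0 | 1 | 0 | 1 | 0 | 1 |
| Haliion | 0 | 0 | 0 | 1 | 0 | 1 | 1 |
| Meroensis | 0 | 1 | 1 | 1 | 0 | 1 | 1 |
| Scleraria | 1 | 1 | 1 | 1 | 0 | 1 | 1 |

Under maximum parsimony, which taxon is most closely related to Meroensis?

Character polarity is set by the outgroup: the derived state is whichever differs from the outgroup's state, so for C3 the derived state is '0', and for the remaining characters it is '1'.
C1 groups Microites and Scleraria, which is incompatible with the clades supported by the remaining characters; treating it as convergent (homoplasy) costs fewer steps than any alternative tree.
C2 (derived state '1') is shared by Meroensis and Scleraria — a synapomorphy uniting that clade.
C3: derived state '0' in Haliion only — an autapomorphy, so it tells us nothing about relationships among taxa.
Only Haliion, Meroensis, and Scleraria show the derived state '1' for C4, supporting them as a clade.
C5 (derived state '1') is unique to Acroax (autapomorphy; uninformative for grouping).
Only Haliion, Meroensis, Microites, and Scleraria show the derived state '1' for C6, supporting them as a clade.
All ingroup taxa share the derived state '1' for C7; it defines the ingroup but does not resolve relationships within it.
Most parsimonious ingroup topology: ((Microites,(Haliion,(Meroensis,Scleraria))),Acroax).
Meroensis and Scleraria form a cherry on this tree, so they are sister taxa.

Scleraria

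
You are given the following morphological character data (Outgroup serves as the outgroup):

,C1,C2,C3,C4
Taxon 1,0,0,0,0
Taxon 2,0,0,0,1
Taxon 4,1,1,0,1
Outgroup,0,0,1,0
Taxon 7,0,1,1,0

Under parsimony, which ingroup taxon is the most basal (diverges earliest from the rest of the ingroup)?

Taxon 7

Character polarity is set by the outgroup: the derived state is whichever differs from the outgroup's state, so for C3 the derived state is '0', and for the remaining characters it is '1'.
C1: derived state '1' in Taxon 4 only — an autapomorphy, so it tells us nothing about relationships among taxa.
C2 (state '1') occurs in Taxon 4 and Taxon 7 but conflicts with the nesting implied by the other characters — most parsimoniously interpreted as homoplasy.
C3: derived state '0' in Taxon 1, Taxon 2, and Taxon 4 only — synapomorphy for {Taxon 1, Taxon 2, Taxon 4}.
C4: derived state '1' in Taxon 2 and Taxon 4 only — synapomorphy for {Taxon 2, Taxon 4}.
Most parsimonious ingroup topology: (((Taxon 2,Taxon 4),Taxon 1),Taxon 7).
Taxon 7 is sister to the clade containing all other ingroup taxa, so it is the earliest-diverging (most basal) ingroup lineage.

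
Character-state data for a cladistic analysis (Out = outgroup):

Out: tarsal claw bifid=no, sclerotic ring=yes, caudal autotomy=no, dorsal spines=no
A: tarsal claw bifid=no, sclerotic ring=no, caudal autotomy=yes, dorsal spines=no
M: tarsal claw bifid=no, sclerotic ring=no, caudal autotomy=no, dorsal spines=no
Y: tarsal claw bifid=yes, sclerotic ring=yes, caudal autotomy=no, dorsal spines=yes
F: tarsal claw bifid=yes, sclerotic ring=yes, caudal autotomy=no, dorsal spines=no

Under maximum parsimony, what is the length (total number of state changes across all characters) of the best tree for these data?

4

Character polarity is set by the outgroup: the derived state is whichever differs from the outgroup's state, so for sclerotic ring the derived state is 'no', and for the remaining characters it is 'yes'.
tarsal claw bifid: derived state 'yes' in F and Y only — synapomorphy for {F, Y}.
sclerotic ring: derived state 'no' in A and M only — synapomorphy for {A, M}.
caudal autotomy (derived state 'yes') is unique to A (autapomorphy; uninformative for grouping).
dorsal spines (derived state 'yes') is unique to Y (autapomorphy; uninformative for grouping).
Most parsimonious ingroup topology: ((A,M),(Y,F)).
Changes per character on this tree: tarsal claw bifid: 1; sclerotic ring: 1; caudal autotomy: 1; dorsal spines: 1.
Total = 4.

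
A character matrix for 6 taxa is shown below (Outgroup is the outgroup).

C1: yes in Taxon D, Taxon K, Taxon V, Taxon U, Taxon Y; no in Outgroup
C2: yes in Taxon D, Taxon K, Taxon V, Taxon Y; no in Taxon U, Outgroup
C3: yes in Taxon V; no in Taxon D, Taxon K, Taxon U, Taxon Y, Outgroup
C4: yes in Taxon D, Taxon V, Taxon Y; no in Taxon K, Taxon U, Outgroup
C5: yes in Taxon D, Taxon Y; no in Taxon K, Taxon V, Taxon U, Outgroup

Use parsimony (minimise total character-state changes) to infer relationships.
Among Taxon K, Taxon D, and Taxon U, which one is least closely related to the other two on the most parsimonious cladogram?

Taxon U

The outgroup has state 'no' for every character, so 'yes' is the derived state throughout.
All ingroup taxa share the derived state 'yes' for C1; it defines the ingroup but does not resolve relationships within it.
C2: derived state 'yes' in Taxon D, Taxon K, Taxon V, and Taxon Y only — synapomorphy for {Taxon D, Taxon K, Taxon V, Taxon Y}.
C3: derived state 'yes' in Taxon V only — an autapomorphy, so it tells us nothing about relationships among taxa.
Only Taxon D, Taxon V, and Taxon Y show the derived state 'yes' for C4, supporting them as a clade.
C5 (derived state 'yes') is shared by Taxon D and Taxon Y — a synapomorphy uniting that clade.
Most parsimonious ingroup topology: ((Taxon K,((Taxon D,Taxon Y),Taxon V)),Taxon U).
Taxon K and Taxon D share a more recent common ancestor with each other than either does with Taxon U, so Taxon U is the least closely related of the three.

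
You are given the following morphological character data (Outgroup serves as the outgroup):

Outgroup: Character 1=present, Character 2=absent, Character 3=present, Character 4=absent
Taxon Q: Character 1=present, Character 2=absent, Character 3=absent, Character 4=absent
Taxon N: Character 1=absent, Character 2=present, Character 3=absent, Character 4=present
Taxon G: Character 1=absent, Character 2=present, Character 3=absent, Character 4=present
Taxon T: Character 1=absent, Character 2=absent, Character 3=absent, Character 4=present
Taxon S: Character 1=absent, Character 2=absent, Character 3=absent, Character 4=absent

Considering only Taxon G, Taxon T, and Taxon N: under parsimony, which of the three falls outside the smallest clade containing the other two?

Taxon T

Character polarity is set by the outgroup: the derived state is whichever differs from the outgroup's state, so for Character 1, Character 3 the derived state is 'absent', and for the remaining characters it is 'present'.
Character 1: derived state 'absent' in Taxon G, Taxon N, Taxon S, and Taxon T only — synapomorphy for {Taxon G, Taxon N, Taxon S, Taxon T}.
Character 2 (derived state 'present') is shared by Taxon G and Taxon N — a synapomorphy uniting that clade.
Character 3 (derived state 'absent') is shared by all ingroup taxa — unites the whole ingroup.
Character 4 (derived state 'present') is shared by Taxon G, Taxon N, and Taxon T — a synapomorphy uniting that clade.
Most parsimonious ingroup topology: (Taxon Q,(((Taxon N,Taxon G),Taxon T),Taxon S)).
Taxon G and Taxon N share a more recent common ancestor with each other than either does with Taxon T, so Taxon T is the least closely related of the three.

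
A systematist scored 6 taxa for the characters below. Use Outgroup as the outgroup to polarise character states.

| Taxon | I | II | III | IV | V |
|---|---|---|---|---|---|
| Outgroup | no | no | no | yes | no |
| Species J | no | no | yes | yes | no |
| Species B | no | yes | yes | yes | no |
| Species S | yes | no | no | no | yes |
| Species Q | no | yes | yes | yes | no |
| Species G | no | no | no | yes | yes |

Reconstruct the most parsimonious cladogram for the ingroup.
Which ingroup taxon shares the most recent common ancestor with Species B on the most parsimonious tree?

Species Q

Character polarity is set by the outgroup: the derived state is whichever differs from the outgroup's state, so for IV the derived state is 'no', and for the remaining characters it is 'yes'.
I: derived state 'yes' in Species S only — an autapomorphy, so it tells us nothing about relationships among taxa.
II (derived state 'yes') is shared by Species B and Species Q — a synapomorphy uniting that clade.
III: derived state 'yes' in Species B, Species J, and Species Q only — synapomorphy for {Species B, Species J, Species Q}.
IV (derived state 'no') is unique to Species S (autapomorphy; uninformative for grouping).
V: derived state 'yes' in Species G and Species S only — synapomorphy for {Species G, Species S}.
Most parsimonious ingroup topology: ((Species J,(Species B,Species Q)),(Species S,Species G)).
Species B and Species Q form a cherry on this tree, so they are sister taxa.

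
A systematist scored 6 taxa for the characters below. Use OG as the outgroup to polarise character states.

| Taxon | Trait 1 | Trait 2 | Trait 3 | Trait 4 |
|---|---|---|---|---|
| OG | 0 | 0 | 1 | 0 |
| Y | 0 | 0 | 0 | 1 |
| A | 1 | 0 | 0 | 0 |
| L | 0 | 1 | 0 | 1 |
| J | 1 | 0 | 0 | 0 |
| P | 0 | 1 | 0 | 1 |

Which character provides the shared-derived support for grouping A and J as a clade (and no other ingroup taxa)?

Character polarity is set by the outgroup: the derived state is whichever differs from the outgroup's state, so for Trait 3 the derived state is '0', and for the remaining characters it is '1'.
Trait 1 (derived state '1') is shared by A and J — a synapomorphy uniting that clade.
Only L and P show the derived state '1' for Trait 2, supporting them as a clade.
Trait 3 (derived state '0') is shared by all ingroup taxa — unites the whole ingroup.
Trait 4: derived state '1' in L, P, and Y only — synapomorphy for {L, P, Y}.
Most parsimonious ingroup topology: ((Y,(L,P)),(A,J)).
The clade {A, J} is supported by Trait 1: its derived state '1' occurs in exactly those taxa and in no other taxon (including the outgroup).

Trait 1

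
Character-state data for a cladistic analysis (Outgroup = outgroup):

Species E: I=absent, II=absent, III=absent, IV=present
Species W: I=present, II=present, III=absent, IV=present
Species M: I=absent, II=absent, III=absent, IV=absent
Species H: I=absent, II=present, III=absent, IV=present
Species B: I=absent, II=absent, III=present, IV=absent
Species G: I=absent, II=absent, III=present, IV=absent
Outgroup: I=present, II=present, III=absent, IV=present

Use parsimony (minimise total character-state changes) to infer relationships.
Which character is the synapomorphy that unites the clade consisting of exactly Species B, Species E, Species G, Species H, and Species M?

Character polarity is set by the outgroup: the derived state is whichever differs from the outgroup's state, so for I, II, IV the derived state is 'absent', and for the remaining characters it is 'present'.
Only Species B, Species E, Species G, Species H, and Species M show the derived state 'absent' for I, supporting them as a clade.
Only Species B, Species E, Species G, and Species M show the derived state 'absent' for II, supporting them as a clade.
III (derived state 'present') is shared by Species B and Species G — a synapomorphy uniting that clade.
Only Species B, Species G, and Species M show the derived state 'absent' for IV, supporting them as a clade.
Most parsimonious ingroup topology: (((((Species B,Species G),Species M),Species E),Species H),Species W).
The clade {Species B, Species E, Species G, Species H, Species M} is supported by I: its derived state 'absent' occurs in exactly those taxa and in no other taxon (including the outgroup).

I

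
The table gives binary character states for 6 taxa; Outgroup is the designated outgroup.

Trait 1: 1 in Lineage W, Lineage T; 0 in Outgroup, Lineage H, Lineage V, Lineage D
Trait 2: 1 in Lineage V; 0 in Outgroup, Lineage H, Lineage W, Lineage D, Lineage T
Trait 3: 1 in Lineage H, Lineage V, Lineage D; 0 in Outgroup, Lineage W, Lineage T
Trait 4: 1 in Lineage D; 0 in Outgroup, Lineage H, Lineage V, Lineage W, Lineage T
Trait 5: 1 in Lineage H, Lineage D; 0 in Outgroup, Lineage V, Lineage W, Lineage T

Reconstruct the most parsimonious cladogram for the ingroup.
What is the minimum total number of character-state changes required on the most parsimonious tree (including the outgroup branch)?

The outgroup has state '0' for every character, so '1' is the derived state throughout.
Trait 1: derived state '1' in Lineage T and Lineage W only — synapomorphy for {Lineage T, Lineage W}.
Trait 2 (derived state '1') is unique to Lineage V (autapomorphy; uninformative for grouping).
Only Lineage D, Lineage H, and Lineage V show the derived state '1' for Trait 3, supporting them as a clade.
Trait 4: derived state '1' in Lineage D only — an autapomorphy, so it tells us nothing about relationships among taxa.
Trait 5: derived state '1' in Lineage D and Lineage H only — synapomorphy for {Lineage D, Lineage H}.
Most parsimonious ingroup topology: (((Lineage H,Lineage D),Lineage V),(Lineage W,Lineage T)).
Changes per character on this tree: Trait 1: 1; Trait 2: 1; Trait 3: 1; Trait 4: 1; Trait 5: 1.
Total = 5.

5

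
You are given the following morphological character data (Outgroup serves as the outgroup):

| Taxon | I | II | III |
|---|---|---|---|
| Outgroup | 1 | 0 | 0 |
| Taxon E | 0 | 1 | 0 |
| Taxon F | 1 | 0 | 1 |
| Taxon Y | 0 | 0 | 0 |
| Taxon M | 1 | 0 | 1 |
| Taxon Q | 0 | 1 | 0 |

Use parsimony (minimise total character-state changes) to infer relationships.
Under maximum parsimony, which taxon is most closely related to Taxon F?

Character polarity is set by the outgroup: the derived state is whichever differs from the outgroup's state, so for I the derived state is '0', and for the remaining characters it is '1'.
I: derived state '0' in Taxon E, Taxon Q, and Taxon Y only — synapomorphy for {Taxon E, Taxon Q, Taxon Y}.
II (derived state '1') is shared by Taxon E and Taxon Q — a synapomorphy uniting that clade.
III: derived state '1' in Taxon F and Taxon M only — synapomorphy for {Taxon F, Taxon M}.
Most parsimonious ingroup topology: (((Taxon E,Taxon Q),Taxon Y),(Taxon F,Taxon M)).
Taxon F and Taxon M form a cherry on this tree, so they are sister taxa.

Taxon M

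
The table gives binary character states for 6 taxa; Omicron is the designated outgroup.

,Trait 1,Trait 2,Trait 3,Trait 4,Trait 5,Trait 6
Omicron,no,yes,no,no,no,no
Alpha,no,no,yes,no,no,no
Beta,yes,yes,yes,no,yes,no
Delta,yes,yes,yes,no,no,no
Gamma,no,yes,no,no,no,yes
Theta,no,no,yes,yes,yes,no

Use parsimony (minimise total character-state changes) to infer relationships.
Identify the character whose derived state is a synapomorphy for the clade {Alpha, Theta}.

Trait 2

Character polarity is set by the outgroup: the derived state is whichever differs from the outgroup's state, so for Trait 2 the derived state is 'no', and for the remaining characters it is 'yes'.
Only Beta and Delta show the derived state 'yes' for Trait 1, supporting them as a clade.
Trait 2: derived state 'no' in Alpha and Theta only — synapomorphy for {Alpha, Theta}.
Trait 3 (derived state 'yes') is shared by Alpha, Beta, Delta, and Theta — a synapomorphy uniting that clade.
Trait 4: derived state 'yes' in Theta only — an autapomorphy, so it tells us nothing about relationships among taxa.
Trait 5 groups Beta and Theta, which is incompatible with the clades supported by the remaining characters; treating it as convergent (homoplasy) costs fewer steps than any alternative tree.
Trait 6 (derived state 'yes') is unique to Gamma (autapomorphy; uninformative for grouping).
Most parsimonious ingroup topology: (((Alpha,Theta),(Beta,Delta)),Gamma).
The clade {Alpha, Theta} is supported by Trait 2: its derived state 'no' occurs in exactly those taxa and in no other taxon (including the outgroup).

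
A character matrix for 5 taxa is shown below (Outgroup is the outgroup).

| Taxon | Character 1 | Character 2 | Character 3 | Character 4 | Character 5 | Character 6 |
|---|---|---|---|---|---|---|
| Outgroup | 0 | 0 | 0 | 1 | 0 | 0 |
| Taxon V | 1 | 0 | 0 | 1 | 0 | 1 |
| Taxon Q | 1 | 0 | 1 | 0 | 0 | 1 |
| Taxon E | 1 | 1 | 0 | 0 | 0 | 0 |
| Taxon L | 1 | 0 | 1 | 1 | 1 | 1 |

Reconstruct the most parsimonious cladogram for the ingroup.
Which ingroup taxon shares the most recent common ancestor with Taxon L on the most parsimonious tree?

Character polarity is set by the outgroup: the derived state is whichever differs from the outgroup's state, so for Character 4 the derived state is '0', and for the remaining characters it is '1'.
All ingroup taxa share the derived state '1' for Character 1; it defines the ingroup but does not resolve relationships within it.
Character 2 (derived state '1') is unique to Taxon E (autapomorphy; uninformative for grouping).
Only Taxon L and Taxon Q show the derived state '1' for Character 3, supporting them as a clade.
Character 4 (state '0') occurs in Taxon E and Taxon Q but conflicts with the nesting implied by the other characters — most parsimoniously interpreted as homoplasy.
Character 5 (derived state '1') is unique to Taxon L (autapomorphy; uninformative for grouping).
Character 6: derived state '1' in Taxon L, Taxon Q, and Taxon V only — synapomorphy for {Taxon L, Taxon Q, Taxon V}.
Most parsimonious ingroup topology: ((Taxon V,(Taxon Q,Taxon L)),Taxon E).
Taxon L and Taxon Q form a cherry on this tree, so they are sister taxa.

Taxon Q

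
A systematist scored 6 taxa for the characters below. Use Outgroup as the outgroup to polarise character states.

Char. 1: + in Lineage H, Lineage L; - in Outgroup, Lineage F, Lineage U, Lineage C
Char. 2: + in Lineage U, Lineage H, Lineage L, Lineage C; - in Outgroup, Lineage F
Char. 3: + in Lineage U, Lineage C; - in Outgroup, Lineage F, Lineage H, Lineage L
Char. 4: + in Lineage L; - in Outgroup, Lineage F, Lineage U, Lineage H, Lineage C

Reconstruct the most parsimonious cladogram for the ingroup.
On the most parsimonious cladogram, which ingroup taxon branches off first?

Lineage F

The outgroup has state '-' for every character, so '+' is the derived state throughout.
Only Lineage H and Lineage L show the derived state '+' for Char. 1, supporting them as a clade.
Char. 2: derived state '+' in Lineage C, Lineage H, Lineage L, and Lineage U only — synapomorphy for {Lineage C, Lineage H, Lineage L, Lineage U}.
Only Lineage C and Lineage U show the derived state '+' for Char. 3, supporting them as a clade.
Char. 4 (derived state '+') is unique to Lineage L (autapomorphy; uninformative for grouping).
Most parsimonious ingroup topology: (Lineage F,((Lineage U,Lineage C),(Lineage H,Lineage L))).
Lineage F is sister to the clade containing all other ingroup taxa, so it is the earliest-diverging (most basal) ingroup lineage.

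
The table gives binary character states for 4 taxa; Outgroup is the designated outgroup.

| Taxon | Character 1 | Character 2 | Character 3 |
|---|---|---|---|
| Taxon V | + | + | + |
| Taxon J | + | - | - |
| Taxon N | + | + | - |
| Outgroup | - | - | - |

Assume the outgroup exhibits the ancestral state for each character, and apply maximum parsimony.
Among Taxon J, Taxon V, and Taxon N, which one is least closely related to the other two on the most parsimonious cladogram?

Taxon J

The outgroup has state '-' for every character, so '+' is the derived state throughout.
Character 1 (derived state '+') is shared by all ingroup taxa — unites the whole ingroup.
Character 2 (derived state '+') is shared by Taxon N and Taxon V — a synapomorphy uniting that clade.
Character 3 (derived state '+') is unique to Taxon V (autapomorphy; uninformative for grouping).
Most parsimonious ingroup topology: (Taxon J,(Taxon V,Taxon N)).
Taxon V and Taxon N share a more recent common ancestor with each other than either does with Taxon J, so Taxon J is the least closely related of the three.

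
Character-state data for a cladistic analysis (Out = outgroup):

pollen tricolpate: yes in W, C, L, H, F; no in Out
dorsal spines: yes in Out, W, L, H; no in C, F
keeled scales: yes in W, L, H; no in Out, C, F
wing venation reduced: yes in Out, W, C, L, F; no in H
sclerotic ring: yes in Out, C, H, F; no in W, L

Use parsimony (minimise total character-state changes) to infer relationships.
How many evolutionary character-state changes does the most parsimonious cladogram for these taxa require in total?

5

Character polarity is set by the outgroup: the derived state is whichever differs from the outgroup's state, so for dorsal spines, wing venation reduced, sclerotic ring the derived state is 'no', and for the remaining characters it is 'yes'.
All ingroup taxa share the derived state 'yes' for pollen tricolpate; it defines the ingroup but does not resolve relationships within it.
dorsal spines: derived state 'no' in C and F only — synapomorphy for {C, F}.
Only H, L, and W show the derived state 'yes' for keeled scales, supporting them as a clade.
wing venation reduced (derived state 'no') is unique to H (autapomorphy; uninformative for grouping).
Only L and W show the derived state 'no' for sclerotic ring, supporting them as a clade.
Most parsimonious ingroup topology: (((W,L),H),(C,F)).
Changes per character on this tree: pollen tricolpate: 1; dorsal spines: 1; keeled scales: 1; wing venation reduced: 1; sclerotic ring: 1.
Total = 5.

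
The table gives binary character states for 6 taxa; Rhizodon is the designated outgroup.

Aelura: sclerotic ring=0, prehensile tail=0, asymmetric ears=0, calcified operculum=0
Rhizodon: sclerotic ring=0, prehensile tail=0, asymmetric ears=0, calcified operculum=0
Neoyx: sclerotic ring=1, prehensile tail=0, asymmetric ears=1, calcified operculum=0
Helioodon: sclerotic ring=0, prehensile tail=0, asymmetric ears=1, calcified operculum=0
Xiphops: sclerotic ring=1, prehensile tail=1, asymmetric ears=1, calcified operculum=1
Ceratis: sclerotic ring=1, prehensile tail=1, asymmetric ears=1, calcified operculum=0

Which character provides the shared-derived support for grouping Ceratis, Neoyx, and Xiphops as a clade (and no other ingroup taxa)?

sclerotic ring

The outgroup has state '0' for every character, so '1' is the derived state throughout.
Only Ceratis, Neoyx, and Xiphops show the derived state '1' for sclerotic ring, supporting them as a clade.
prehensile tail: derived state '1' in Ceratis and Xiphops only — synapomorphy for {Ceratis, Xiphops}.
Only Ceratis, Helioodon, Neoyx, and Xiphops show the derived state '1' for asymmetric ears, supporting them as a clade.
calcified operculum (derived state '1') is unique to Xiphops (autapomorphy; uninformative for grouping).
Most parsimonious ingroup topology: ((Helioodon,((Ceratis,Xiphops),Neoyx)),Aelura).
The clade {Ceratis, Neoyx, Xiphops} is supported by sclerotic ring: its derived state '1' occurs in exactly those taxa and in no other taxon (including the outgroup).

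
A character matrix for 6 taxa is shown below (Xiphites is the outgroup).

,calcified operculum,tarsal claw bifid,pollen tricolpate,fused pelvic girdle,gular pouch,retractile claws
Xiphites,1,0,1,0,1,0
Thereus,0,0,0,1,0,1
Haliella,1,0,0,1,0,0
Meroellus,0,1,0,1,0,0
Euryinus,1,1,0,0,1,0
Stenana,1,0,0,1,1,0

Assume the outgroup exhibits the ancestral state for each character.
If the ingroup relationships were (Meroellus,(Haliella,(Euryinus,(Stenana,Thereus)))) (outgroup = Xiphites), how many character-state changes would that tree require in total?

11

Map each character onto (Meroellus,(Haliella,(Euryinus,(Stenana,Thereus)))) (rooted by Xiphites) and count the minimum state changes it requires (Fitch parsimony):
calcified operculum: 2; tarsal claw bifid: 2; pollen tricolpate: 1; fused pelvic girdle: 2; gular pouch: 3; retractile claws: 1.
Total tree length = 11.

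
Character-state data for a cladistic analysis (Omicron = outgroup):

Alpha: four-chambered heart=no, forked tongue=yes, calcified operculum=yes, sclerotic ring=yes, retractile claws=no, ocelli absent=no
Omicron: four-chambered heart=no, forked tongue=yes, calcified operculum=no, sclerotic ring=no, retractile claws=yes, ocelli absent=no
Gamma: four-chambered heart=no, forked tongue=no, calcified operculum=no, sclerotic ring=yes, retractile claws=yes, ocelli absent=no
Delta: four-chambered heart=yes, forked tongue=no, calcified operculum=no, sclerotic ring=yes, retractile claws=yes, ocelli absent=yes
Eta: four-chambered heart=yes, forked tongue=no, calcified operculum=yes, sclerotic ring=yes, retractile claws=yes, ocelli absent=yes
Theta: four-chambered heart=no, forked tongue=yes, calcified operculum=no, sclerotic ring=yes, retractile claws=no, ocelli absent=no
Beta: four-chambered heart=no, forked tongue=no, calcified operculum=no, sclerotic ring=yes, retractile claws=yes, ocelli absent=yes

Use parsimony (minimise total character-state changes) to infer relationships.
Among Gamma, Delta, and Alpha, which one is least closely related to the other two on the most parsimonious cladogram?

Alpha

Character polarity is set by the outgroup: the derived state is whichever differs from the outgroup's state, so for forked tongue, retractile claws the derived state is 'no', and for the remaining characters it is 'yes'.
four-chambered heart: derived state 'yes' in Delta and Eta only — synapomorphy for {Delta, Eta}.
Only Beta, Delta, Eta, and Gamma show the derived state 'no' for forked tongue, supporting them as a clade.
calcified operculum groups Alpha and Eta, which is incompatible with the clades supported by the remaining characters; treating it as convergent (homoplasy) costs fewer steps than any alternative tree.
sclerotic ring (derived state 'yes') is shared by all ingroup taxa — unites the whole ingroup.
retractile claws (derived state 'no') is shared by Alpha and Theta — a synapomorphy uniting that clade.
Only Beta, Delta, and Eta show the derived state 'yes' for ocelli absent, supporting them as a clade.
Most parsimonious ingroup topology: (((Beta,(Delta,Eta)),Gamma),(Theta,Alpha)).
Gamma and Delta share a more recent common ancestor with each other than either does with Alpha, so Alpha is the least closely related of the three.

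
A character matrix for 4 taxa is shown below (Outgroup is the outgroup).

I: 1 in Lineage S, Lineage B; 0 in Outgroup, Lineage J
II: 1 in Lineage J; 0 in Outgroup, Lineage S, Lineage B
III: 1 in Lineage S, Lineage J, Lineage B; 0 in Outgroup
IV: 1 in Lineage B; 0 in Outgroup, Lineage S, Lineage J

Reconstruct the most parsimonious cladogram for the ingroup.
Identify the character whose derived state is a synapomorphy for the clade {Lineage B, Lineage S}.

I

The outgroup has state '0' for every character, so '1' is the derived state throughout.
I: derived state '1' in Lineage B and Lineage S only — synapomorphy for {Lineage B, Lineage S}.
II: derived state '1' in Lineage J only — an autapomorphy, so it tells us nothing about relationships among taxa.
III (derived state '1') is shared by all ingroup taxa — unites the whole ingroup.
IV: derived state '1' in Lineage B only — an autapomorphy, so it tells us nothing about relationships among taxa.
Most parsimonious ingroup topology: ((Lineage S,Lineage B),Lineage J).
The clade {Lineage B, Lineage S} is supported by I: its derived state '1' occurs in exactly those taxa and in no other taxon (including the outgroup).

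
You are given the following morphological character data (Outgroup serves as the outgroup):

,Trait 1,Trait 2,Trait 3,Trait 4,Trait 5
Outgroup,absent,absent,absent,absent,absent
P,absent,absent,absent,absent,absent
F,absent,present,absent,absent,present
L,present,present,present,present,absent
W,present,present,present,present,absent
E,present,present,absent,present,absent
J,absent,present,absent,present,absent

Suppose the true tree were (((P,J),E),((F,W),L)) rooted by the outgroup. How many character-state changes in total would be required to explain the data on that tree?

11

Map each character onto (((P,J),E),((F,W),L)) (rooted by Outgroup) and count the minimum state changes it requires (Fitch parsimony):
Trait 1: 3; Trait 2: 2; Trait 3: 2; Trait 4: 3; Trait 5: 1.
Total tree length = 11.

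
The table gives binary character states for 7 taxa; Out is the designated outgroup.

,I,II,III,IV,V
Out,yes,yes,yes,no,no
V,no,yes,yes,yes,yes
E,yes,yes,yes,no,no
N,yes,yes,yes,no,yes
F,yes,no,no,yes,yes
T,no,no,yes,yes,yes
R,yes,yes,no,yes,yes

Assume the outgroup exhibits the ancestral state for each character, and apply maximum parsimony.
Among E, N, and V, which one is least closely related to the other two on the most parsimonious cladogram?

Character polarity is set by the outgroup: the derived state is whichever differs from the outgroup's state, so for I, II, III the derived state is 'no', and for the remaining characters it is 'yes'.
I (derived state 'no') is shared by T and V — a synapomorphy uniting that clade.
II (state 'no') occurs in F and T but conflicts with the nesting implied by the other characters — most parsimoniously interpreted as homoplasy.
Only F and R show the derived state 'no' for III, supporting them as a clade.
Only F, R, T, and V show the derived state 'yes' for IV, supporting them as a clade.
Only F, N, R, T, and V show the derived state 'yes' for V, supporting them as a clade.
Most parsimonious ingroup topology: ((((V,T),(F,R)),N),E).
V and N share a more recent common ancestor with each other than either does with E, so E is the least closely related of the three.

E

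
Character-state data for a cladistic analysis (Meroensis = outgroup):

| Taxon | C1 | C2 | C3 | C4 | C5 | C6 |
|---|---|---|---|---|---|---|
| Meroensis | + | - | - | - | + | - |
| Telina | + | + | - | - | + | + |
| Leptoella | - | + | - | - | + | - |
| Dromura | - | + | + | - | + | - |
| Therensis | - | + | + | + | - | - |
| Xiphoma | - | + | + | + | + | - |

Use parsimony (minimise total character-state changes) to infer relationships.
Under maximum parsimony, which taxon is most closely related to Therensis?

Character polarity is set by the outgroup: the derived state is whichever differs from the outgroup's state, so for C1, C5 the derived state is '-', and for the remaining characters it is '+'.
C1 (derived state '-') is shared by Dromura, Leptoella, Therensis, and Xiphoma — a synapomorphy uniting that clade.
All ingroup taxa share the derived state '+' for C2; it defines the ingroup but does not resolve relationships within it.
C3 (derived state '+') is shared by Dromura, Therensis, and Xiphoma — a synapomorphy uniting that clade.
C4: derived state '+' in Therensis and Xiphoma only — synapomorphy for {Therensis, Xiphoma}.
C5 (derived state '-') is unique to Therensis (autapomorphy; uninformative for grouping).
C6: derived state '+' in Telina only — an autapomorphy, so it tells us nothing about relationships among taxa.
Most parsimonious ingroup topology: (Telina,(Leptoella,(Dromura,(Therensis,Xiphoma)))).
Therensis and Xiphoma form a cherry on this tree, so they are sister taxa.

Xiphoma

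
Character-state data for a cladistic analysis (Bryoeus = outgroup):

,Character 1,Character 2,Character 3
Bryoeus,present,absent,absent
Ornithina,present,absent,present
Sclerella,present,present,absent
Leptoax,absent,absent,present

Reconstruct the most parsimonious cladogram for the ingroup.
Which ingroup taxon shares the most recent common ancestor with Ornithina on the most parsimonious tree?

Character polarity is set by the outgroup: the derived state is whichever differs from the outgroup's state, so for Character 1 the derived state is 'absent', and for the remaining characters it is 'present'.
Character 1 (derived state 'absent') is unique to Leptoax (autapomorphy; uninformative for grouping).
Character 2 (derived state 'present') is unique to Sclerella (autapomorphy; uninformative for grouping).
Only Leptoax and Ornithina show the derived state 'present' for Character 3, supporting them as a clade.
Most parsimonious ingroup topology: ((Ornithina,Leptoax),Sclerella).
Ornithina and Leptoax form a cherry on this tree, so they are sister taxa.

Leptoax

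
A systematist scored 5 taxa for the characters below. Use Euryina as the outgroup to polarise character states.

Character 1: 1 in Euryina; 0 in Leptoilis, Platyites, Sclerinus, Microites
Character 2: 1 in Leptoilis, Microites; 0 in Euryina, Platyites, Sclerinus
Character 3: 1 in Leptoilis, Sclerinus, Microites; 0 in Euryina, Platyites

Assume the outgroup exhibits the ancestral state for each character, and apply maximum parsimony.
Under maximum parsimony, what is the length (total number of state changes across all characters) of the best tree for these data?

3

Character polarity is set by the outgroup: the derived state is whichever differs from the outgroup's state, so for Character 1 the derived state is '0', and for the remaining characters it is '1'.
Character 1 (derived state '0') is shared by all ingroup taxa — unites the whole ingroup.
Character 2: derived state '1' in Leptoilis and Microites only — synapomorphy for {Leptoilis, Microites}.
Character 3: derived state '1' in Leptoilis, Microites, and Sclerinus only — synapomorphy for {Leptoilis, Microites, Sclerinus}.
Most parsimonious ingroup topology: (((Leptoilis,Microites),Sclerinus),Platyites).
Changes per character on this tree: Character 1: 1; Character 2: 1; Character 3: 1.
Total = 3.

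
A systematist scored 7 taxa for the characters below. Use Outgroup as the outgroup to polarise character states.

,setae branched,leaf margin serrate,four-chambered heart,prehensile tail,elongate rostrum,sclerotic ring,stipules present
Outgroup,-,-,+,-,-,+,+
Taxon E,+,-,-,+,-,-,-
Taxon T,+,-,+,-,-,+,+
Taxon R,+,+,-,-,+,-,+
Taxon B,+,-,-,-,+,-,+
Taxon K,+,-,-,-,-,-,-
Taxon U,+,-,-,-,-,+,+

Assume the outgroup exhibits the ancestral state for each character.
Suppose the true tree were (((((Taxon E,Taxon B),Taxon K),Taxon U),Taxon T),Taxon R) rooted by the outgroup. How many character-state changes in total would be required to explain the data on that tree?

Map each character onto (((((Taxon E,Taxon B),Taxon K),Taxon U),Taxon T),Taxon R) (rooted by Outgroup) and count the minimum state changes it requires (Fitch parsimony):
setae branched: 1; leaf margin serrate: 1; four-chambered heart: 2; prehensile tail: 1; elongate rostrum: 2; sclerotic ring: 2; stipules present: 2.
Total tree length = 11.

11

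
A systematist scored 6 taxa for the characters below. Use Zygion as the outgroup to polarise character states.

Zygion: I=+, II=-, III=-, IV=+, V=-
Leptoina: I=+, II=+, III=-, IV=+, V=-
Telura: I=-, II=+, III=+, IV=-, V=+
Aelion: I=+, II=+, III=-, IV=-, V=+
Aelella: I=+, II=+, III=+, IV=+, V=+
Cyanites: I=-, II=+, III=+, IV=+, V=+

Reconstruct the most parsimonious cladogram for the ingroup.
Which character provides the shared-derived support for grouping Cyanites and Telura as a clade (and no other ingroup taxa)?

Character polarity is set by the outgroup: the derived state is whichever differs from the outgroup's state, so for I, IV the derived state is '-', and for the remaining characters it is '+'.
Only Cyanites and Telura show the derived state '-' for I, supporting them as a clade.
All ingroup taxa share the derived state '+' for II; it defines the ingroup but does not resolve relationships within it.
III (derived state '+') is shared by Aelella, Cyanites, and Telura — a synapomorphy uniting that clade.
IV (state '-') occurs in Aelion and Telura but conflicts with the nesting implied by the other characters — most parsimoniously interpreted as homoplasy.
V: derived state '+' in Aelella, Aelion, Cyanites, and Telura only — synapomorphy for {Aelella, Aelion, Cyanites, Telura}.
Most parsimonious ingroup topology: (Leptoina,(((Telura,Cyanites),Aelella),Aelion)).
The clade {Cyanites, Telura} is supported by I: its derived state '-' occurs in exactly those taxa and in no other taxon (including the outgroup).

I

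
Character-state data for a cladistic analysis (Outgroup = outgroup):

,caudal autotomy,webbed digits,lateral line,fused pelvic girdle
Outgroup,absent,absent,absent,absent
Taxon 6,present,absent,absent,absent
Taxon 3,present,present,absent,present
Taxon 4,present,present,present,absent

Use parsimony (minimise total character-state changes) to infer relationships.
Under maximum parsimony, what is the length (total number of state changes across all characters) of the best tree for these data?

The outgroup has state 'absent' for every character, so 'present' is the derived state throughout.
caudal autotomy (derived state 'present') is shared by all ingroup taxa — unites the whole ingroup.
webbed digits (derived state 'present') is shared by Taxon 3 and Taxon 4 — a synapomorphy uniting that clade.
lateral line (derived state 'present') is unique to Taxon 4 (autapomorphy; uninformative for grouping).
fused pelvic girdle (derived state 'present') is unique to Taxon 3 (autapomorphy; uninformative for grouping).
Most parsimonious ingroup topology: (Taxon 6,(Taxon 3,Taxon 4)).
Changes per character on this tree: caudal autotomy: 1; webbed digits: 1; lateral line: 1; fused pelvic girdle: 1.
Total = 4.

4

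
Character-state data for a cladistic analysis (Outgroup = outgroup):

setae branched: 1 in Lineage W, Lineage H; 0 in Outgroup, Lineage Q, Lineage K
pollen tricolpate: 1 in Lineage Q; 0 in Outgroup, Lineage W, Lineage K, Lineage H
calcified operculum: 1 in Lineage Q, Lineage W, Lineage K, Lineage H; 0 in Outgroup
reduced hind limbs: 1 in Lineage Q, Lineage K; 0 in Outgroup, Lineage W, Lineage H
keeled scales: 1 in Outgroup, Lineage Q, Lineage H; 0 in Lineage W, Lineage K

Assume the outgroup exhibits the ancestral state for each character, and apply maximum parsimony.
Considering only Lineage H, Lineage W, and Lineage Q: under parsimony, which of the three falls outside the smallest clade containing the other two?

Character polarity is set by the outgroup: the derived state is whichever differs from the outgroup's state, so for keeled scales the derived state is '0', and for the remaining characters it is '1'.
Only Lineage H and Lineage W show the derived state '1' for setae branched, supporting them as a clade.
pollen tricolpate: derived state '1' in Lineage Q only — an autapomorphy, so it tells us nothing about relationships among taxa.
calcified operculum (derived state '1') is shared by all ingroup taxa — unites the whole ingroup.
reduced hind limbs (derived state '1') is shared by Lineage K and Lineage Q — a synapomorphy uniting that clade.
keeled scales (state '0') occurs in Lineage K and Lineage W but conflicts with the nesting implied by the other characters — most parsimoniously interpreted as homoplasy.
Most parsimonious ingroup topology: ((Lineage Q,Lineage K),(Lineage W,Lineage H)).
Lineage W and Lineage H share a more recent common ancestor with each other than either does with Lineage Q, so Lineage Q is the least closely related of the three.

Lineage Q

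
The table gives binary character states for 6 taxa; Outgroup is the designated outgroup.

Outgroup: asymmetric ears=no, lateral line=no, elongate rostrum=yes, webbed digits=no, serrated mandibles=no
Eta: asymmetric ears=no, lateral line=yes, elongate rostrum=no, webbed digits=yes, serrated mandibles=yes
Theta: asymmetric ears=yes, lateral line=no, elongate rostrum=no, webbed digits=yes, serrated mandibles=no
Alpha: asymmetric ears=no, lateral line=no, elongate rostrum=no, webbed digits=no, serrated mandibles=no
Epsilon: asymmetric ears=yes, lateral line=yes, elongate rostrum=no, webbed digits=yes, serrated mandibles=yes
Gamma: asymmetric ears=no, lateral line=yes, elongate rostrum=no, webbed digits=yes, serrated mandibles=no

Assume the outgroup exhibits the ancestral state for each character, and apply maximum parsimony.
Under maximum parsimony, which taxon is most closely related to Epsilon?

Character polarity is set by the outgroup: the derived state is whichever differs from the outgroup's state, so for elongate rostrum the derived state is 'no', and for the remaining characters it is 'yes'.
asymmetric ears groups Epsilon and Theta, which is incompatible with the clades supported by the remaining characters; treating it as convergent (homoplasy) costs fewer steps than any alternative tree.
lateral line (derived state 'yes') is shared by Epsilon, Eta, and Gamma — a synapomorphy uniting that clade.
All ingroup taxa share the derived state 'no' for elongate rostrum; it defines the ingroup but does not resolve relationships within it.
Only Epsilon, Eta, Gamma, and Theta show the derived state 'yes' for webbed digits, supporting them as a clade.
serrated mandibles: derived state 'yes' in Epsilon and Eta only — synapomorphy for {Epsilon, Eta}.
Most parsimonious ingroup topology: ((((Eta,Epsilon),Gamma),Theta),Alpha).
Epsilon and Eta form a cherry on this tree, so they are sister taxa.

Eta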